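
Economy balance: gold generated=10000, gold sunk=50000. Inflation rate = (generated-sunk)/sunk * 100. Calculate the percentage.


Net gold = 10000 - 50000 = -40000
Inflation rate = net / sunk * 100 = -40000 / 50000 * 100
= -0.8 * 100
= -80.00%

-80.00%


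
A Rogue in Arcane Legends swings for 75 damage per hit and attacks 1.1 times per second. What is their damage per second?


DPS = damage * attack_speed
= 75 * 1.1
= 82.5

82.5 DPS


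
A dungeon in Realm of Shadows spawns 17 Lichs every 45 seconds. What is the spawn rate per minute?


Spawns per minute = count * (60 / interval)
= 17 * (60 / 45)
= 17 * 1.3333
= 22.67

22.67 per minute


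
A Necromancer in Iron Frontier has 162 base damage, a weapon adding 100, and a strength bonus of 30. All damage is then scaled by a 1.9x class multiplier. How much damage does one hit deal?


Sum base + weapon + str = 162 + 100 + 30 = 292
Multiply by 1.9:
292 * 1.9 = 554.8

554.8 damage


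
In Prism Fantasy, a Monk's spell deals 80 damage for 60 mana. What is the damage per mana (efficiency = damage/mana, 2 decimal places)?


Efficiency = damage / mana
= 80 / 60
= 1.33

1.33 dmg/mana


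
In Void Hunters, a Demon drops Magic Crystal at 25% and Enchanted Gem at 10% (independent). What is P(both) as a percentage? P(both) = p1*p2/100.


For independent events, P(both) = P(A) * P(B)
= 25% * 10%
= 250 / 100 %
= 2.5%

2.5%


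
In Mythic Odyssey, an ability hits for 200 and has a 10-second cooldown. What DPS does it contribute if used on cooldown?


DPS = damage / cooldown
= 200 / 10
= 20.00

20.00 DPS


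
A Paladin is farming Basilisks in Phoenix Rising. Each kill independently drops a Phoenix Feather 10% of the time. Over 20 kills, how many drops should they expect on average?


Expected drops = kills * (drop_rate / 100)
= 20 * (10 / 100)
= 20 * 0.1
= 2.0

2.0 drops


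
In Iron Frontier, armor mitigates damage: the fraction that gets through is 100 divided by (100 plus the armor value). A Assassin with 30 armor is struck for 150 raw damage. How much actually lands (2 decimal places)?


actual = 150 * 100 / (100 + 30)
= 150 * 100 / 130
= 15000 / 130
= 115.38

115.38 damage


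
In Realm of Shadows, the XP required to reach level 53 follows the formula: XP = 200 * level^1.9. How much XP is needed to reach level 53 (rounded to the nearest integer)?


XP = 200 * level^1.9
Substitute level = 53:
XP = 200 * 53^1.9
= 200 * 1888.5311
= 377706

377706 XP


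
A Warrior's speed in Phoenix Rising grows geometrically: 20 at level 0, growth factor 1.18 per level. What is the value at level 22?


value = base * growth^level
= 20 * 1.18^22
= 20 * 38.142061
= 762.84

762.84 speed


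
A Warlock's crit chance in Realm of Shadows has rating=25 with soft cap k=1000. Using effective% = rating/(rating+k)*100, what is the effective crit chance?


effective% = rating / (rating + k) * 100
= 25 / (25 + 1000) * 100
= 25 / 1025 * 100
= 0.02439 * 100
= 2.44%

2.44%


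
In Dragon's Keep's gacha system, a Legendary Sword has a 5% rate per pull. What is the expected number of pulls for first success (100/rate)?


Expected pulls for a geometric distribution = 1/p = 100 / rate%
= 100 / 5
= 20.0

20.0 pulls


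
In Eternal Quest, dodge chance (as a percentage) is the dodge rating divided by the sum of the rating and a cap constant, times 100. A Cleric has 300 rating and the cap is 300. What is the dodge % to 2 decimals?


dodge% = 300 / (300 + 300) * 100
= 300 / 600 * 100
= 0.5 * 100
= 50.00%

50.00%


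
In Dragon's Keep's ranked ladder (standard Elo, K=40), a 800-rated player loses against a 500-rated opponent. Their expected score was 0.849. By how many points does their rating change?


Elo update: delta = K * (S - Ea), where S = 0 (loses)
S - Ea = 0 - 0.849 = -0.849
Rating change = 40 * -0.849
= -33.96

-33.96 rating points


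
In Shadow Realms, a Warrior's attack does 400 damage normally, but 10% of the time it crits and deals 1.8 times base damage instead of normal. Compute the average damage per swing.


E[dmg] = base * (1 + crit_chance * (crit_mult - 1))
cc as decimal = 10/100 = 0.1
cm - 1 = 1.8 - 1 = 0.8
Bonus factor = 0.1 * 0.8 = 0.08
Total multiplier = 1 + 0.08 = 1.08
Expected damage = 400 * 1.08 = 432.00

432.00 damage


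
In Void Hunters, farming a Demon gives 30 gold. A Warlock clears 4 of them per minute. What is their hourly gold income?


Gold per minute = 30 * 4 = 120
Gold per hour = 120 * 60 = 7200

7200 gold/hour


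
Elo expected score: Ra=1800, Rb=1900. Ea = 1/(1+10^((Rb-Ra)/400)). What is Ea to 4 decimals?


Elo expected score: Ea = 1/(1 + 10^((Rb-Ra)/400))
Rb - Ra = 1900 - 1800 = 100
(Rb-Ra)/400 = 100/400 = 0.25
10^0.25 = 1.778279
Ea = 1/(1 + 1.778279) = 1/2.778279 = 0.3599

0.3599


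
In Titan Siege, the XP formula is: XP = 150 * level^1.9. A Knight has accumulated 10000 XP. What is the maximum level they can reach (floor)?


XP = 150 * level^1.9, so level = (XP / 150)^(1/1.9)
= (10000 / 150)^(1/1.9)
= 66.6667^0.5263
= 9.1191
Floor: level = 9

level 9


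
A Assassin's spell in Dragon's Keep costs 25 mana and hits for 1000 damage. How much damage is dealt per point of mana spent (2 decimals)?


Efficiency = damage / mana
= 1000 / 25
= 40.00

40.00 dmg/mana


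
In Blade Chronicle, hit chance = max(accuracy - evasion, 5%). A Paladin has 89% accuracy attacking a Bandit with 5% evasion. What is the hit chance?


accuracy - evasion = 89 - 5 = 84
Apply floor: max(84, 5) = 84
Hit chance = 84%

84%


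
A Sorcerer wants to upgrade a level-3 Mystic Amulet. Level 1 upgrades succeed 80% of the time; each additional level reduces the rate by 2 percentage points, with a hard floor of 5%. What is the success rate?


raw_rate = 80 - 2 * (3 - 1)
= 80 - 2 * 2
= 80 - 4
= 76
Apply floor: max(76, 5) = 76%

76%


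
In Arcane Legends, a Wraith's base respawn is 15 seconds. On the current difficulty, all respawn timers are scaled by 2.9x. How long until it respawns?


Respawn time = base * multiplier
= 15 * 2.9
= 43.5 seconds

43.5 seconds


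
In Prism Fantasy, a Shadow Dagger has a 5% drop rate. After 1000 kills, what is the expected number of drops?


Expected drops = kills * (drop_rate / 100)
= 1000 * (5 / 100)
= 1000 * 0.05
= 50.0

50.0 drops


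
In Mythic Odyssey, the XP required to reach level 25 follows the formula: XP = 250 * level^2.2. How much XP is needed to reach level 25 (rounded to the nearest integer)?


XP = 250 * level^2.2
Substitute level = 25:
XP = 250 * 25^2.2
= 250 * 1189.7837
= 297446

297446 XP


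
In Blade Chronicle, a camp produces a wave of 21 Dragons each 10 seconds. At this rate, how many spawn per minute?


Spawns per minute = count * (60 / interval)
= 21 * (60 / 10)
= 21 * 6.0
= 126.0

126.0 per minute


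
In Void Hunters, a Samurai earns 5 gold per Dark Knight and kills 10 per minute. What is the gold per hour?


Gold per minute = 5 * 10 = 50
Gold per hour = 50 * 60 = 3000

3000 gold/hour


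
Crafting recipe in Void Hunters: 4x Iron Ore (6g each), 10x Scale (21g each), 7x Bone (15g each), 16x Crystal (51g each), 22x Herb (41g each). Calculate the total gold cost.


Cost breakdown:
  Iron Ore: 4 * 6 = 24
  Scale: 10 * 21 = 210
  Bone: 7 * 15 = 105
  Crystal: 16 * 51 = 816
  Herb: 22 * 41 = 902
Total = 24 + 210 + 105 + 816 + 902 = 2057

2057 gold


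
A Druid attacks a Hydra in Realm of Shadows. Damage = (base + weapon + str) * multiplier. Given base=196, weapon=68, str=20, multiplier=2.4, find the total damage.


Sum base + weapon + str = 196 + 68 + 20 = 284
Multiply by 2.4:
284 * 2.4 = 681.6

681.6 damage


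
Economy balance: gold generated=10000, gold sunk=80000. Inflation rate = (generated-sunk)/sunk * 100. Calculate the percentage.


Net gold = 10000 - 80000 = -70000
Inflation rate = net / sunk * 100 = -70000 / 80000 * 100
= -0.875 * 100
= -87.50%

-87.50%


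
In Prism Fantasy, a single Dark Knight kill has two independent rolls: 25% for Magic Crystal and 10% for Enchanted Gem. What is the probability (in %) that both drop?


For independent events, P(both) = P(A) * P(B)
= 25% * 10%
= 250 / 100 %
= 2.5%

2.5%


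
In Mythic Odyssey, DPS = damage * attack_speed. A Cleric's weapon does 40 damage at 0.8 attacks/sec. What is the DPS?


DPS = damage * attack_speed
= 40 * 0.8
= 32.0

32.0 DPS


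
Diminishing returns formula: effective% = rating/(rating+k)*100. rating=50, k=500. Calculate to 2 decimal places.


effective% = rating / (rating + k) * 100
= 50 / (50 + 500) * 100
= 50 / 550 * 100
= 0.090909 * 100
= 9.09%

9.09%


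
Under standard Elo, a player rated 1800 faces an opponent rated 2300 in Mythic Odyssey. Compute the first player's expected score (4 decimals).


Elo expected score: Ea = 1/(1 + 10^((Rb-Ra)/400))
Rb - Ra = 2300 - 1800 = 500
(Rb-Ra)/400 = 500/400 = 1.25
10^1.25 = 17.782794
Ea = 1/(1 + 17.782794) = 1/18.782794 = 0.0532

0.0532


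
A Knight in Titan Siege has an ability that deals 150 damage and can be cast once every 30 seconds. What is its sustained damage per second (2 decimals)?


DPS = damage / cooldown
= 150 / 30
= 5.00

5.00 DPS


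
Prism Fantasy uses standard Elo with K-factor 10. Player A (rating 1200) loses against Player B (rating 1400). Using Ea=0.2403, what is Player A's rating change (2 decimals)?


Elo update: delta = K * (S - Ea), where S = 0 (loses)
S - Ea = 0 - 0.2403 = -0.2403
Rating change = 10 * -0.2403
= -2.40

-2.40 rating points


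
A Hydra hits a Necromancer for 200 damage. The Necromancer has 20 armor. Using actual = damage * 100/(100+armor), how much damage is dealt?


actual = 200 * 100 / (100 + 20)
= 200 * 100 / 120
= 20000 / 120
= 166.67

166.67 damage


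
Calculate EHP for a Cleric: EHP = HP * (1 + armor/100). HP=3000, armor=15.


EHP = 3000 * (1 + 15/100)
= 3000 * (1 + 0.15)
= 3000 * 1.15
= 3450.0

3450.0 EHP


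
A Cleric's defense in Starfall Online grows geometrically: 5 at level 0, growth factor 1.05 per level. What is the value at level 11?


value = base * growth^level
= 5 * 1.05^11
= 5 * 1.710339
= 8.55

8.55 defense


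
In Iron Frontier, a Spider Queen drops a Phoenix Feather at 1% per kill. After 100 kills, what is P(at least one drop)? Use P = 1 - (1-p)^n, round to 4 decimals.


P(at least one) = 1 - P(none) = 1 - (1-p)^n
p = 1/100 = 0.01
1 - p = 0.99
(1 - p)^100 = 0.99^100 = 0.366032
P(at least one) = 1 - 0.366032 = 0.6340

0.6340


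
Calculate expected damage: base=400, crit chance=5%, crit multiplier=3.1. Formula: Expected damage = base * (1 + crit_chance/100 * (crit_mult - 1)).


E[dmg] = base * (1 + crit_chance * (crit_mult - 1))
cc as decimal = 5/100 = 0.05
cm - 1 = 3.1 - 1 = 2.1
Bonus factor = 0.05 * 2.1 = 0.105
Total multiplier = 1 + 0.105 = 1.105
Expected damage = 400 * 1.105 = 442.00

442.00 damage


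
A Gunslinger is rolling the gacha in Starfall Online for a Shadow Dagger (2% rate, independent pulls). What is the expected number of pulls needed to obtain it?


Expected pulls for a geometric distribution = 1/p = 100 / rate%
= 100 / 2
= 50.0

50.0 pulls


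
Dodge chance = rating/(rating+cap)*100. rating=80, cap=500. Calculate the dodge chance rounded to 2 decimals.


dodge% = 80 / (80 + 500) * 100
= 80 / 580 * 100
= 0.137931 * 100
= 13.79%

13.79%


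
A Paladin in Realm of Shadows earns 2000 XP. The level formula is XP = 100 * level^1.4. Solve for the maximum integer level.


XP = 100 * level^1.4, so level = (XP / 100)^(1/1.4)
= (2000 / 100)^(1/1.4)
= 20.0^0.7143
= 8.4978
Floor: level = 8

level 8


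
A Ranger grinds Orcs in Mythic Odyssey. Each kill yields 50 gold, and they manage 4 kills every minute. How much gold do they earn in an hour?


Gold per minute = 50 * 4 = 200
Gold per hour = 200 * 60 = 12000

12000 gold/hour


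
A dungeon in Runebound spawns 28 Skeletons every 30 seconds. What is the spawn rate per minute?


Spawns per minute = count * (60 / interval)
= 28 * (60 / 30)
= 28 * 2.0
= 56.0

56.0 per minute


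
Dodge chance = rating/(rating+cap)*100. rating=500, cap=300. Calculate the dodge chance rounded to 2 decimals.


dodge% = 500 / (500 + 300) * 100
= 500 / 800 * 100
= 0.625 * 100
= 62.50%

62.50%


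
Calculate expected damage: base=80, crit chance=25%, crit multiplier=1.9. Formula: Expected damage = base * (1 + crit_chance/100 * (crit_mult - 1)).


E[dmg] = base * (1 + crit_chance * (crit_mult - 1))
cc as decimal = 25/100 = 0.25
cm - 1 = 1.9 - 1 = 0.9
Bonus factor = 0.25 * 0.9 = 0.225
Total multiplier = 1 + 0.225 = 1.225
Expected damage = 80 * 1.225 = 98.00

98.00 damage


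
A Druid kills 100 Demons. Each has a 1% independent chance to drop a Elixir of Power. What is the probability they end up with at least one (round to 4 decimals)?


P(at least one) = 1 - P(none) = 1 - (1-p)^n
p = 1/100 = 0.01
1 - p = 0.99
(1 - p)^100 = 0.99^100 = 0.366032
P(at least one) = 1 - 0.366032 = 0.6340

0.6340


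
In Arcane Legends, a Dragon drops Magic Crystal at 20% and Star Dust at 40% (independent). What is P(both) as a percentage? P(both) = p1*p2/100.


For independent events, P(both) = P(A) * P(B)
= 20% * 40%
= 800 / 100 %
= 8.0%

8.0%


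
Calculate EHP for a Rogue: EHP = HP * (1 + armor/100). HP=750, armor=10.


EHP = 750 * (1 + 10/100)
= 750 * (1 + 0.1)
= 750 * 1.1
= 825.0

825.0 EHP


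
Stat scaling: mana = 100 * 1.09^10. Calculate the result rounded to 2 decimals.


value = base * growth^level
= 100 * 1.09^10
= 100 * 2.367364
= 236.74

236.74 mana


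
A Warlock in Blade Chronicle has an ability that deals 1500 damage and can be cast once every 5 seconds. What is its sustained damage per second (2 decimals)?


DPS = damage / cooldown
= 1500 / 5
= 300.00

300.00 DPS


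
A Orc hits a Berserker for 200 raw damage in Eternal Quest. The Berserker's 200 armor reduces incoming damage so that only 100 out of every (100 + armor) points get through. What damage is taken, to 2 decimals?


actual = 200 * 100 / (100 + 200)
= 200 * 100 / 300
= 20000 / 300
= 66.67

66.67 damage


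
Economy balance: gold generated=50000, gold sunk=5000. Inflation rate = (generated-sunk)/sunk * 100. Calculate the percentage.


Net gold = 50000 - 5000 = 45000
Inflation rate = net / sunk * 100 = 45000 / 5000 * 100
= 9.0 * 100
= 900.00%

900.00%


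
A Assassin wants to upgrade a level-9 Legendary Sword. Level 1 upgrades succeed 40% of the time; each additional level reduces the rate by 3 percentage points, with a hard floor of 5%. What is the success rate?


raw_rate = 40 - 3 * (9 - 1)
= 40 - 3 * 8
= 40 - 24
= 16
Apply floor: max(16, 5) = 16%

16%


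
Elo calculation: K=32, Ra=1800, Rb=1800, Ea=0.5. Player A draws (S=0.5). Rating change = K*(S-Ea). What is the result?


Elo update: delta = K * (S - Ea), where S = 0.5 (draws)
S - Ea = 0.5 - 0.5 = 0.0
Rating change = 32 * 0.0
= 0.00

0.00 rating points


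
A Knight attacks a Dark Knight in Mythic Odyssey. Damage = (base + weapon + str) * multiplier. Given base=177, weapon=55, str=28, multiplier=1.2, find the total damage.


Sum base + weapon + str = 177 + 55 + 28 = 260
Multiply by 1.2:
260 * 1.2 = 312.0

312.0 damage


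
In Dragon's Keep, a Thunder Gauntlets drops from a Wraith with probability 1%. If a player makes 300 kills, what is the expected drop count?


Expected drops = kills * (drop_rate / 100)
= 300 * (1 / 100)
= 300 * 0.01
= 3.0

3.0 drops


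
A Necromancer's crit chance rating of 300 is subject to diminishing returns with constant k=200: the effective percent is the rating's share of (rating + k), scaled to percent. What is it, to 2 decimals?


effective% = rating / (rating + k) * 100
= 300 / (300 + 200) * 100
= 300 / 500 * 100
= 0.6 * 100
= 60.00%

60.00%


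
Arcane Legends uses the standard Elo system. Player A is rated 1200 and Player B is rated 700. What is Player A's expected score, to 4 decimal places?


Elo expected score: Ea = 1/(1 + 10^((Rb-Ra)/400))
Rb - Ra = 700 - 1200 = -500
(Rb-Ra)/400 = -500/400 = -1.25
10^-1.25 = 0.056234
Ea = 1/(1 + 0.056234) = 1/1.056234 = 0.9468

0.9468


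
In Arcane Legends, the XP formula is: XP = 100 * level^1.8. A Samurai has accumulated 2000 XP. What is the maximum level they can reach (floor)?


XP = 100 * level^1.8, so level = (XP / 100)^(1/1.8)
= (2000 / 100)^(1/1.8)
= 20.0^0.5556
= 5.282
Floor: level = 5

level 5


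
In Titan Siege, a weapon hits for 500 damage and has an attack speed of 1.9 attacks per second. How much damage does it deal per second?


DPS = damage * attack_speed
= 500 * 1.9
= 950.0

950.0 DPS


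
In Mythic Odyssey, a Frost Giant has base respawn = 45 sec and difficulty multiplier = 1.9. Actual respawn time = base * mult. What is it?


Respawn time = base * multiplier
= 45 * 1.9
= 85.5 seconds

85.5 seconds


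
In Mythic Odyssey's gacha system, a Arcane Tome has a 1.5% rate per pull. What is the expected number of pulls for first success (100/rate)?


Expected pulls for a geometric distribution = 1/p = 100 / rate%
= 100 / 1.5
= 66.67

66.67 pulls


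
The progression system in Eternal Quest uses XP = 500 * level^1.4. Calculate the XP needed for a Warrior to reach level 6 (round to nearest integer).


XP = 500 * level^1.4
Substitute level = 6:
XP = 500 * 6^1.4
= 500 * 12.286
= 6143

6143 XP


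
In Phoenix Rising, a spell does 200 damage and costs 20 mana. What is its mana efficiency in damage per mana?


Efficiency = damage / mana
= 200 / 20
= 10.00

10.00 dmg/mana


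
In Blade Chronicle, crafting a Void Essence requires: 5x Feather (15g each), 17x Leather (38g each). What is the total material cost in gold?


Cost breakdown:
  Feather: 5 * 15 = 75
  Leather: 17 * 38 = 646
Total = 75 + 646 = 721

721 gold


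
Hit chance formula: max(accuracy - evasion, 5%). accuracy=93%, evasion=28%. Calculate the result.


accuracy - evasion = 93 - 28 = 65
Apply floor: max(65, 5) = 65
Hit chance = 65%

65%


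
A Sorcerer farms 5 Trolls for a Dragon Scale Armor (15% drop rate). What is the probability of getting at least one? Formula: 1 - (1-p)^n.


P(at least one) = 1 - P(none) = 1 - (1-p)^n
p = 15/100 = 0.15
1 - p = 0.85
(1 - p)^5 = 0.85^5 = 0.443705
P(at least one) = 1 - 0.443705 = 0.5563

0.5563


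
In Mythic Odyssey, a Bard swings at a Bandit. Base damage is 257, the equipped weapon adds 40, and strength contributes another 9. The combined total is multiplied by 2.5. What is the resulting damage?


Sum base + weapon + str = 257 + 40 + 9 = 306
Multiply by 2.5:
306 * 2.5 = 765.0

765.0 damage


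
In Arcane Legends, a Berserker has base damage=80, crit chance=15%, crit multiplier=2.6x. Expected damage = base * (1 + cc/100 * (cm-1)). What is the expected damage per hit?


E[dmg] = base * (1 + crit_chance * (crit_mult - 1))
cc as decimal = 15/100 = 0.15
cm - 1 = 2.6 - 1 = 1.6
Bonus factor = 0.15 * 1.6 = 0.24
Total multiplier = 1 + 0.24 = 1.24
Expected damage = 80 * 1.24 = 99.20

99.20 damage


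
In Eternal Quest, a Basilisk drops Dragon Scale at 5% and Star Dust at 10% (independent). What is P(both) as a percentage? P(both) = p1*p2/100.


For independent events, P(both) = P(A) * P(B)
= 5% * 10%
= 50 / 100 %
= 0.5%

0.5%


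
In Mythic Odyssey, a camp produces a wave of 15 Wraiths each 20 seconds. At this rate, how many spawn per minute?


Spawns per minute = count * (60 / interval)
= 15 * (60 / 20)
= 15 * 3.0
= 45.0

45.0 per minute


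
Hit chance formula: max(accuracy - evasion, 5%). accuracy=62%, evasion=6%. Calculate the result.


accuracy - evasion = 62 - 6 = 56
Apply floor: max(56, 5) = 56
Hit chance = 56%

56%


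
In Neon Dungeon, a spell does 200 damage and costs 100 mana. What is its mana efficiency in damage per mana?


Efficiency = damage / mana
= 200 / 100
= 2.00

2.00 dmg/mana


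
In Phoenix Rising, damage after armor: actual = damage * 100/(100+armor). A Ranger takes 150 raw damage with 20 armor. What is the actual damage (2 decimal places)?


actual = 150 * 100 / (100 + 20)
= 150 * 100 / 120
= 15000 / 120
= 125.00

125.00 damage


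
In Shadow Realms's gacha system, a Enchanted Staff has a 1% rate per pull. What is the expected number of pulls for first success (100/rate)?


Expected pulls for a geometric distribution = 1/p = 100 / rate%
= 100 / 1
= 100.0

100.0 pulls


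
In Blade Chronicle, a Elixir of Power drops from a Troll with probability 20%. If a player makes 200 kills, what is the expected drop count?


Expected drops = kills * (drop_rate / 100)
= 200 * (20 / 100)
= 200 * 0.2
= 40.0

40.0 drops


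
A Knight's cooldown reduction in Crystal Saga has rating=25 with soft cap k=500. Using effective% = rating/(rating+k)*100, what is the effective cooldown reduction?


effective% = rating / (rating + k) * 100
= 25 / (25 + 500) * 100
= 25 / 525 * 100
= 0.047619 * 100
= 4.76%

4.76%


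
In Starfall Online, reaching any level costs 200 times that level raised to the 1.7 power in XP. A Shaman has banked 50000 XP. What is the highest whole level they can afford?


XP = 200 * level^1.7, so level = (XP / 200)^(1/1.7)
= (50000 / 200)^(1/1.7)
= 250.0^0.5882
= 25.7367
Floor: level = 25

level 25


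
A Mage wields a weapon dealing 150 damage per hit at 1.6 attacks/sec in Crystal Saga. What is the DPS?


DPS = damage * attack_speed
= 150 * 1.6
= 240.0

240.0 DPS


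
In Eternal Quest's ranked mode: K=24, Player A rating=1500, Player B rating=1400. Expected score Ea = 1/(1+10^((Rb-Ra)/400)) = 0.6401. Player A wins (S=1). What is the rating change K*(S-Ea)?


Elo update: delta = K * (S - Ea), where S = 1 (wins)
S - Ea = 1 - 0.6401 = 0.3599
Rating change = 24 * 0.3599
= 8.64

8.64 rating points


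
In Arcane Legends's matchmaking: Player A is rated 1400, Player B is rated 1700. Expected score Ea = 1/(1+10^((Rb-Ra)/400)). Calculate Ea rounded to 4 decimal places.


Elo expected score: Ea = 1/(1 + 10^((Rb-Ra)/400))
Rb - Ra = 1700 - 1400 = 300
(Rb-Ra)/400 = 300/400 = 0.75
10^0.75 = 5.623413
Ea = 1/(1 + 5.623413) = 1/6.623413 = 0.1510

0.1510


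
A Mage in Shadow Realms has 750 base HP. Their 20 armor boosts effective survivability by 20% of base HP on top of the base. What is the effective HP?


EHP = 750 * (1 + 20/100)
= 750 * (1 + 0.2)
= 750 * 1.2
= 900.0

900.0 EHP


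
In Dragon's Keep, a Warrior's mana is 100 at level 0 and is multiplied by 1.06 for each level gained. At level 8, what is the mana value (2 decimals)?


value = base * growth^level
= 100 * 1.06^8
= 100 * 1.593848
= 159.38

159.38 mana


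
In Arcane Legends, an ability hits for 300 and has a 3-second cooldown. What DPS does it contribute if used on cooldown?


DPS = damage / cooldown
= 300 / 3
= 100.00

100.00 DPS


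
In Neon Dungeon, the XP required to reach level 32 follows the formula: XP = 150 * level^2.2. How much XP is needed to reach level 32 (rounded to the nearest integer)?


XP = 150 * level^2.2
Substitute level = 32:
XP = 150 * 32^2.2
= 150 * 2048.0
= 307200

307200 XP


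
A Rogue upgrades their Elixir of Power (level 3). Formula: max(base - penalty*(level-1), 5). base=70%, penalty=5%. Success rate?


raw_rate = 70 - 5 * (3 - 1)
= 70 - 5 * 2
= 70 - 10
= 60
Apply floor: max(60, 5) = 60%

60%


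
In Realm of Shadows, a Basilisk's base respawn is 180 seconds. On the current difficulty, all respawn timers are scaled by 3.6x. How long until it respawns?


Respawn time = base * multiplier
= 180 * 3.6
= 648.0 seconds

648.0 seconds


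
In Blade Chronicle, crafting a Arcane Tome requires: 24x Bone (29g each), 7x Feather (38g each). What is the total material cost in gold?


Cost breakdown:
  Bone: 24 * 29 = 696
  Feather: 7 * 38 = 266
Total = 696 + 266 = 962

962 gold


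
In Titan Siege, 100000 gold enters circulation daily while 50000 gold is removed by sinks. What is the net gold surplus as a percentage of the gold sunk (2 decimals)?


Net gold = 100000 - 50000 = 50000
Inflation rate = net / sunk * 100 = 50000 / 50000 * 100
= 1.0 * 100
= 100.00%

100.00%


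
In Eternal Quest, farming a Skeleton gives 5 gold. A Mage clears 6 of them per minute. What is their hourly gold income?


Gold per minute = 5 * 6 = 30
Gold per hour = 30 * 60 = 1800

1800 gold/hour


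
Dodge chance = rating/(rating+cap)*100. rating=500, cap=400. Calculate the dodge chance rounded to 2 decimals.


dodge% = 500 / (500 + 400) * 100
= 500 / 900 * 100
= 0.555556 * 100
= 55.56%

55.56%


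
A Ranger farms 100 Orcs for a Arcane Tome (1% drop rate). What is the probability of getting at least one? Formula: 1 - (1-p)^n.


P(at least one) = 1 - P(none) = 1 - (1-p)^n
p = 1/100 = 0.01
1 - p = 0.99
(1 - p)^100 = 0.99^100 = 0.366032
P(at least one) = 1 - 0.366032 = 0.6340

0.6340


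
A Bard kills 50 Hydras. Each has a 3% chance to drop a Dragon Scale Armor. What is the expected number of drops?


Expected drops = kills * (drop_rate / 100)
= 50 * (3 / 100)
= 50 * 0.03
= 1.5

1.5 drops


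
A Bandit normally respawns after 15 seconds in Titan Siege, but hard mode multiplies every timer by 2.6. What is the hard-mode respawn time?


Respawn time = base * multiplier
= 15 * 2.6
= 39.0 seconds

39.0 seconds


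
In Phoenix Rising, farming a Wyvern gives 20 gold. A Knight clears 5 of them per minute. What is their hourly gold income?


Gold per minute = 20 * 5 = 100
Gold per hour = 100 * 60 = 6000

6000 gold/hour


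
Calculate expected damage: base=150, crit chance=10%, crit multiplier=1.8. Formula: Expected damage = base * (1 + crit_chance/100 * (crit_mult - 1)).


E[dmg] = base * (1 + crit_chance * (crit_mult - 1))
cc as decimal = 10/100 = 0.1
cm - 1 = 1.8 - 1 = 0.8
Bonus factor = 0.1 * 0.8 = 0.08
Total multiplier = 1 + 0.08 = 1.08
Expected damage = 150 * 1.08 = 162.00

162.00 damage


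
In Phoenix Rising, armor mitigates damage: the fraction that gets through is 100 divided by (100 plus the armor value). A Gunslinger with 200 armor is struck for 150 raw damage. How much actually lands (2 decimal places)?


actual = 150 * 100 / (100 + 200)
= 150 * 100 / 300
= 15000 / 300
= 50.00

50.00 damage


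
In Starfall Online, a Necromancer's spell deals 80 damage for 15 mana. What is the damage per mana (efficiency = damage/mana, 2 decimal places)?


Efficiency = damage / mana
= 80 / 15
= 5.33

5.33 dmg/mana


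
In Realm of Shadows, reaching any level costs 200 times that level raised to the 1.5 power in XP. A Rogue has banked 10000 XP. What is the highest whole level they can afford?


XP = 200 * level^1.5, so level = (XP / 200)^(1/1.5)
= (10000 / 200)^(1/1.5)
= 50.0^0.6667
= 13.5721
Floor: level = 13

level 13


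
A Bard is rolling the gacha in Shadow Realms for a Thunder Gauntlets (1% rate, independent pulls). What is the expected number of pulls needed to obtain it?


Expected pulls for a geometric distribution = 1/p = 100 / rate%
= 100 / 1
= 100.0

100.0 pulls


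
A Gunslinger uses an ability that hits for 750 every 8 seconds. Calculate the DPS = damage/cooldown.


DPS = damage / cooldown
= 750 / 8
= 93.75

93.75 DPS


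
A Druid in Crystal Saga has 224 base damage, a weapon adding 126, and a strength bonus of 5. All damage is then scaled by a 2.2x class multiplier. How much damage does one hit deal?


Sum base + weapon + str = 224 + 126 + 5 = 355
Multiply by 2.2:
355 * 2.2 = 781.0

781.0 damage


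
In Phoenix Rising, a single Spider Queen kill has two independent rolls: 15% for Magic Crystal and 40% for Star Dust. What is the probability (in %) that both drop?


For independent events, P(both) = P(A) * P(B)
= 15% * 40%
= 600 / 100 %
= 6.0%

6.0%


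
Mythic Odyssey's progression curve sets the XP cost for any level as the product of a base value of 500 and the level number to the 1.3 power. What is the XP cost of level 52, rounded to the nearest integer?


XP = 500 * level^1.3
Substitute level = 52:
XP = 500 * 52^1.3
= 500 * 170.1392
= 85070

85070 XP


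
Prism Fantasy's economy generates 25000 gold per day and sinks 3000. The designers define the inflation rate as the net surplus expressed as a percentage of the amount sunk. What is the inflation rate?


Net gold = 25000 - 3000 = 22000
Inflation rate = net / sunk * 100 = 22000 / 3000 * 100
= 7.333333 * 100
= 733.33%

733.33%


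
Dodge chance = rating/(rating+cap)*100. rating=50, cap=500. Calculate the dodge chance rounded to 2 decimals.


dodge% = 50 / (50 + 500) * 100
= 50 / 550 * 100
= 0.090909 * 100
= 9.09%

9.09%


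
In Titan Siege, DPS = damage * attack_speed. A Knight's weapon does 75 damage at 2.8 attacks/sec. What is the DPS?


DPS = damage * attack_speed
= 75 * 2.8
= 210.0

210.0 DPS


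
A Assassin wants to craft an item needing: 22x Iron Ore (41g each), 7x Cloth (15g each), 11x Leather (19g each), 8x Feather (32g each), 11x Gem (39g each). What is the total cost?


Cost breakdown:
  Iron Ore: 22 * 41 = 902
  Cloth: 7 * 15 = 105
  Leather: 11 * 19 = 209
  Feather: 8 * 32 = 256
  Gem: 11 * 39 = 429
Total = 902 + 105 + 209 + 256 + 429 = 1901

1901 gold


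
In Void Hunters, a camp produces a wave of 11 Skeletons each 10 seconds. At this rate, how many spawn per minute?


Spawns per minute = count * (60 / interval)
= 11 * (60 / 10)
= 11 * 6.0
= 66.0

66.0 per minute


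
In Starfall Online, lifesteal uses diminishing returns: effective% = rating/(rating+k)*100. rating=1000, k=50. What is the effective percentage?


effective% = rating / (rating + k) * 100
= 1000 / (1000 + 50) * 100
= 1000 / 1050 * 100
= 0.952381 * 100
= 95.24%

95.24%


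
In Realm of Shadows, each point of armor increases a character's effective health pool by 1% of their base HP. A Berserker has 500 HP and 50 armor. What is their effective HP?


EHP = 500 * (1 + 50/100)
= 500 * (1 + 0.5)
= 500 * 1.5
= 750.0

750.0 EHP


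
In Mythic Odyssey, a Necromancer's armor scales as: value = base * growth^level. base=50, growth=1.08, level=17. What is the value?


value = base * growth^level
= 50 * 1.08^17
= 50 * 3.700018
= 185.00

185.00 armor


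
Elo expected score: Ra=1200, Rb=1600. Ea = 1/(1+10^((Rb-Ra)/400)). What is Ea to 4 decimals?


Elo expected score: Ea = 1/(1 + 10^((Rb-Ra)/400))
Rb - Ra = 1600 - 1200 = 400
(Rb-Ra)/400 = 400/400 = 1.0
10^1.0 = 10.0
Ea = 1/(1 + 10.0) = 1/11.0 = 0.0909

0.0909


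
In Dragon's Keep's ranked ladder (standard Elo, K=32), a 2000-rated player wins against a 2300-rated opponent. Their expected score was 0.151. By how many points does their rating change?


Elo update: delta = K * (S - Ea), where S = 1 (wins)
S - Ea = 1 - 0.151 = 0.849
Rating change = 32 * 0.849
= 27.17

27.17 rating points


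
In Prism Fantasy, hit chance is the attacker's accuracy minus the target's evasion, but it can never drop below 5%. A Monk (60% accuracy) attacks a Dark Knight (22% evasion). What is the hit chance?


accuracy - evasion = 60 - 22 = 38
Apply floor: max(38, 5) = 38
Hit chance = 38%

38%


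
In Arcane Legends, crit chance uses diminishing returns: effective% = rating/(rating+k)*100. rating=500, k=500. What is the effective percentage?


effective% = rating / (rating + k) * 100
= 500 / (500 + 500) * 100
= 500 / 1000 * 100
= 0.5 * 100
= 50.00%

50.00%


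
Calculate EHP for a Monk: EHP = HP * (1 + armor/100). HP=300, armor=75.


EHP = 300 * (1 + 75/100)
= 300 * (1 + 0.75)
= 300 * 1.75
= 525.0

525.0 EHP


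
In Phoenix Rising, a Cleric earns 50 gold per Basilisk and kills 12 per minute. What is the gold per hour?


Gold per minute = 50 * 12 = 600
Gold per hour = 600 * 60 = 36000

36000 gold/hour


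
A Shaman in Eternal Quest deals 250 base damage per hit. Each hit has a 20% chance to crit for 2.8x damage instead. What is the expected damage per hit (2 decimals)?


E[dmg] = base * (1 + crit_chance * (crit_mult - 1))
cc as decimal = 20/100 = 0.2
cm - 1 = 2.8 - 1 = 1.8
Bonus factor = 0.2 * 1.8 = 0.36
Total multiplier = 1 + 0.36 = 1.36
Expected damage = 250 * 1.36 = 340.00

340.00 damage


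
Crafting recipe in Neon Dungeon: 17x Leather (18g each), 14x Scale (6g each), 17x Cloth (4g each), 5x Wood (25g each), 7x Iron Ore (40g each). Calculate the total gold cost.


Cost breakdown:
  Leather: 17 * 18 = 306
  Scale: 14 * 6 = 84
  Cloth: 17 * 4 = 68
  Wood: 5 * 25 = 125
  Iron Ore: 7 * 40 = 280
Total = 306 + 84 + 68 + 125 + 280 = 863

863 gold


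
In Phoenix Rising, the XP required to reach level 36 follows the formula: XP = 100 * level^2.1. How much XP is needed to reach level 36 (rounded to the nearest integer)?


XP = 100 * level^2.1
Substitute level = 36:
XP = 100 * 36^2.1
= 100 * 1854.5359
= 185454

185454 XP


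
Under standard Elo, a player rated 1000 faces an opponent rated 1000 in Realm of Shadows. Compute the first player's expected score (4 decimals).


Elo expected score: Ea = 1/(1 + 10^((Rb-Ra)/400))
Rb - Ra = 1000 - 1000 = 0
(Rb-Ra)/400 = 0/400 = 0.0
10^0.0 = 1.0
Ea = 1/(1 + 1.0) = 1/2.0 = 0.5000

0.5000


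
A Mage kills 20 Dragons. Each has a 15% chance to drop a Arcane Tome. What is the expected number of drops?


Expected drops = kills * (drop_rate / 100)
= 20 * (15 / 100)
= 20 * 0.15
= 3.0

3.0 drops


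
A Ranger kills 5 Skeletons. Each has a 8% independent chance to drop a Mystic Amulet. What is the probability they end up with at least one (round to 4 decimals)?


P(at least one) = 1 - P(none) = 1 - (1-p)^n
p = 8/100 = 0.08
1 - p = 0.92
(1 - p)^5 = 0.92^5 = 0.659082
P(at least one) = 1 - 0.659082 = 0.3409

0.3409


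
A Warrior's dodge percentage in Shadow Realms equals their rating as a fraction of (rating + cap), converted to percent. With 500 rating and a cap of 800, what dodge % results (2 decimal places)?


dodge% = 500 / (500 + 800) * 100
= 500 / 1300 * 100
= 0.384615 * 100
= 38.46%

38.46%


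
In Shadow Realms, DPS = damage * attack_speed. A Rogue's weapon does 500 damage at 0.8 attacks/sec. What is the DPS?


DPS = damage * attack_speed
= 500 * 0.8
= 400.0

400.0 DPS


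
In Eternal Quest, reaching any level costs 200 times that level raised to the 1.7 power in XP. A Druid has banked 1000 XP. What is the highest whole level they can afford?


XP = 200 * level^1.7, so level = (XP / 200)^(1/1.7)
= (1000 / 200)^(1/1.7)
= 5.0^0.5882
= 2.5773
Floor: level = 2

level 2


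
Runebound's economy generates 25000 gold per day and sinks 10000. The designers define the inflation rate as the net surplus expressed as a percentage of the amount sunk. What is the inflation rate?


Net gold = 25000 - 10000 = 15000
Inflation rate = net / sunk * 100 = 15000 / 10000 * 100
= 1.5 * 100
= 150.00%

150.00%


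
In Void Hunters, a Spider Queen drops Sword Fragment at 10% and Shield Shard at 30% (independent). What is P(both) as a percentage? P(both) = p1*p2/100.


For independent events, P(both) = P(A) * P(B)
= 10% * 30%
= 300 / 100 %
= 3.0%

3.0%


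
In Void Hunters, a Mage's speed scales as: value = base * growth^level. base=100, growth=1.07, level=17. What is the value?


value = base * growth^level
= 100 * 1.07^17
= 100 * 3.158815
= 315.88

315.88 speed


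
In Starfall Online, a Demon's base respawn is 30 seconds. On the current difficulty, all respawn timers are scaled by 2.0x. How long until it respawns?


Respawn time = base * multiplier
= 30 * 2.0
= 60.0 seconds

60.0 seconds


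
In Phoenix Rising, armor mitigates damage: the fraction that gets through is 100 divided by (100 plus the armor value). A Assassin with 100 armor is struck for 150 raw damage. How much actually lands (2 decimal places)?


actual = 150 * 100 / (100 + 100)
= 150 * 100 / 200
= 15000 / 200
= 75.00

75.00 damage


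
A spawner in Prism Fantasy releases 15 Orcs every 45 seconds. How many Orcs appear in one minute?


Spawns per minute = count * (60 / interval)
= 15 * (60 / 45)
= 15 * 1.3333
= 20.0

20.0 per minute


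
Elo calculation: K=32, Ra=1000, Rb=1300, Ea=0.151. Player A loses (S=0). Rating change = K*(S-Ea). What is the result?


Elo update: delta = K * (S - Ea), where S = 0 (loses)
S - Ea = 0 - 0.151 = -0.151
Rating change = 32 * -0.151
= -4.83

-4.83 rating points


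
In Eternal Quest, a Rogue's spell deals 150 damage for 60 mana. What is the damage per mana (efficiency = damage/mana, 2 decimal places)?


Efficiency = damage / mana
= 150 / 60
= 2.50

2.50 dmg/mana


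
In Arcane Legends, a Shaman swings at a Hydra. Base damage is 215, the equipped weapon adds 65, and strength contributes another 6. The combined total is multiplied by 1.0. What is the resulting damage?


Sum base + weapon + str = 215 + 65 + 6 = 286
Multiply by 1.0:
286 * 1.0 = 286.0

286.0 damage


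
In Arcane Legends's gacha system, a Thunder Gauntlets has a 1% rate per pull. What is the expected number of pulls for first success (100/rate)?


Expected pulls for a geometric distribution = 1/p = 100 / rate%
= 100 / 1
= 100.0

100.0 pulls


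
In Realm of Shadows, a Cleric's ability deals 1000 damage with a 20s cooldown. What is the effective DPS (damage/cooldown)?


DPS = damage / cooldown
= 1000 / 20
= 50.00

50.00 DPS


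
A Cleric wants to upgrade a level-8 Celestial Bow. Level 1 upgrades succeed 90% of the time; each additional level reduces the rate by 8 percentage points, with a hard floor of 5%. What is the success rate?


raw_rate = 90 - 8 * (8 - 1)
= 90 - 8 * 7
= 90 - 56
= 34
Apply floor: max(34, 5) = 34%

34%


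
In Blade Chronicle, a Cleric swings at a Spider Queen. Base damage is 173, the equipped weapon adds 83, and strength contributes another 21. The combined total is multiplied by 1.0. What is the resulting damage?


Sum base + weapon + str = 173 + 83 + 21 = 277
Multiply by 1.0:
277 * 1.0 = 277.0

277.0 damage


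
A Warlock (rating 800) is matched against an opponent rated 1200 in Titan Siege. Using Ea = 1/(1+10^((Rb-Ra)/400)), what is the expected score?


Elo expected score: Ea = 1/(1 + 10^((Rb-Ra)/400))
Rb - Ra = 1200 - 800 = 400
(Rb-Ra)/400 = 400/400 = 1.0
10^1.0 = 10.0
Ea = 1/(1 + 10.0) = 1/11.0 = 0.0909

0.0909


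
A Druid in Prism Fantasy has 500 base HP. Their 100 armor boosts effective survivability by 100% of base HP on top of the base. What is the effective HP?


EHP = 500 * (1 + 100/100)
= 500 * (1 + 1.0)
= 500 * 2.0
= 1000.0

1000.0 EHP


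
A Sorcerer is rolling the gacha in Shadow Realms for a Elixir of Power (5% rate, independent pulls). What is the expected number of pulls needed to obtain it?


Expected pulls for a geometric distribution = 1/p = 100 / rate%
= 100 / 5
= 20.0

20.0 pulls


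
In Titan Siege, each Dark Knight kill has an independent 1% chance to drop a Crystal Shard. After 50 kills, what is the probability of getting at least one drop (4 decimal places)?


P(at least one) = 1 - P(none) = 1 - (1-p)^n
p = 1/100 = 0.01
1 - p = 0.99
(1 - p)^50 = 0.99^50 = 0.605006
P(at least one) = 1 - 0.605006 = 0.3950

0.3950


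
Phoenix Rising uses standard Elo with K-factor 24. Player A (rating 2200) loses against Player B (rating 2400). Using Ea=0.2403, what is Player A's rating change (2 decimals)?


Elo update: delta = K * (S - Ea), where S = 0 (loses)
S - Ea = 0 - 0.2403 = -0.2403
Rating change = 24 * -0.2403
= -5.77

-5.77 rating points


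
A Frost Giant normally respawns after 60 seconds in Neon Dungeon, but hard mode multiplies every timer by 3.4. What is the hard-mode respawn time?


Respawn time = base * multiplier
= 60 * 3.4
= 204.0 seconds

204.0 seconds


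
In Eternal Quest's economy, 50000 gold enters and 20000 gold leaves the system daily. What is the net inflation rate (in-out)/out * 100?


Net gold = 50000 - 20000 = 30000
Inflation rate = net / sunk * 100 = 30000 / 20000 * 100
= 1.5 * 100
= 150.00%

150.00%


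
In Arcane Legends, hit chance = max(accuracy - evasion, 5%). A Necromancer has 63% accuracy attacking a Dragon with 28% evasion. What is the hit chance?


accuracy - evasion = 63 - 28 = 35
Apply floor: max(35, 5) = 35
Hit chance = 35%

35%
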